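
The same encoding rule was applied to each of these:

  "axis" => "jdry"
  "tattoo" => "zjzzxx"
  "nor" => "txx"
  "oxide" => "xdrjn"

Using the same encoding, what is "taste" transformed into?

Vowels shift forward by 9 and consonants shift forward by 6.
Applying it to taste: t(cons)+6=z, a(vowel)+9=j, s(cons)+6=y, t(cons)+6=z, e(vowel)+9=n.

zjyzn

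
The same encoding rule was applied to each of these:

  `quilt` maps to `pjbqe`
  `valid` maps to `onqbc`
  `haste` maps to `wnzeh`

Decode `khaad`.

This is an affine cipher: with a=0,…,z=25, each position x becomes (5x+13) mod 26.
Undoing it on khaad: k(10)→21·(10−13)≡15=p; h(7)→21·(7−13)≡4=e; a(0)→21·(0−13)≡13=n; a(0)→21·(0−13)≡13=n; d(3)→21·(3−13)≡24=y (all mod 26).

penny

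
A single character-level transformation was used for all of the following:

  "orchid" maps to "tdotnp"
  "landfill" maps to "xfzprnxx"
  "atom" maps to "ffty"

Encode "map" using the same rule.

The shift depends on letter class: consonant r→d is +12, but vowel o→t is +5. Vowels shift forward by 5 and consonants shift forward by 12.
On map: m(cons)+12=y, a(vowel)+5=f, p(cons)+12=b.

yfb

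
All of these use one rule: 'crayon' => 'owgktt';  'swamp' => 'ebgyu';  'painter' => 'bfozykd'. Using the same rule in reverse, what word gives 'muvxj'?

apple

Shifts by position in crayon: pos 0: c→o (+12), pos 1: r→w (+5), pos 2: a→g (+6), pos 3: y→k (+12), pos 4: o→t (+5), pos 5: n→t (+6) — repeating every 3. It's a Vigenère-style cipher with numeric key [12,5,6]: position i shifts by key[i mod 3].
Decoding muvxj: m−12=a, u−5=p, v−6=p, x−12=l, j−5=e.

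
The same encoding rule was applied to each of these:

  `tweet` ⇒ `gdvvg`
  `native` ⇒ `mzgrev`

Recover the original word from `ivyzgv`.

Each pair mirrors across the alphabet (t↔g, w↔d, e↔v): positions sum to 25. This is the alphabet-reversal cipher (Atbash): a becomes z, b becomes y, etc.
Reversing it on ivyzgv: i↔r, v↔e, y↔b, z↔a, g↔t, v↔e.

rebate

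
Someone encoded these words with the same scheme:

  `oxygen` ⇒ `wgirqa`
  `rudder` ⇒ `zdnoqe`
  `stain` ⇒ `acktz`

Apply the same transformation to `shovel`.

The shift increases by 1 at each position, starting from +8: 8, 9, 10, ….
For shovel: s+8=a, h+9=q, o+10=y, v+11=g, e+12=q, l+13=y.

aqygqy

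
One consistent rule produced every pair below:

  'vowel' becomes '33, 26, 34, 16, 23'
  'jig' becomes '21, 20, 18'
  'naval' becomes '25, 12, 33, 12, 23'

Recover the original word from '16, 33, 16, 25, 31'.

event

v is letter #22 and maps to 33: an offset of 11. Each letter is replaced by its alphabet position (a=1..z=26) + 11.
Reversing it on 16, 33, 16, 25, 31: 16→(16−11)÷1=5=e, 33→(33−11)÷1=22=v, 16→(16−11)÷1=5=e, 25→(25−11)÷1=14=n, 31→(31−11)÷1=20=t.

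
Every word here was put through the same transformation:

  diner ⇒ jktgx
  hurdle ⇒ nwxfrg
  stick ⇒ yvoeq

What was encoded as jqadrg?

double

A repeating key of period 2 is used — shifts +6, +2 over and over.
Decoding jqadrg: j−6=d, q−2=o, a−6=u, d−2=b, r−6=l, g−2=e.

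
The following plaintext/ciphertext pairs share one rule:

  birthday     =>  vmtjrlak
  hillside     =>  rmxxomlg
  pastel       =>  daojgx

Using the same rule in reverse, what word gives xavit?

b(1)→v(21) and i(8)→m(12) fit y≡21x+0 (mod 26); the inverse of 21 mod 26 is 5. Treating letters as 0–25, the rule is x ↦ 21x + 0 (mod 26).
Reversing it on xavit: x(23)→5·(23−0)≡11=l; a(0)→5·(0−0)≡0=a; v(21)→5·(21−0)≡1=b; i(8)→5·(8−0)≡14=o; t(19)→5·(19−0)≡17=r (all mod 26).

labor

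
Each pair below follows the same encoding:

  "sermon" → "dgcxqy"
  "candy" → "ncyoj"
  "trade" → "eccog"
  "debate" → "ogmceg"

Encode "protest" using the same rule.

acqegde

The shift depends on letter class: consonant s→d is +11, but vowel e→g is +2. The rule splits by letter class: vowels +2, consonants +11.
On protest: p(cons)+11=a, r(cons)+11=c, o(vowel)+2=q, t(cons)+11=e, e(vowel)+2=g, s(cons)+11=d, t(cons)+11=e.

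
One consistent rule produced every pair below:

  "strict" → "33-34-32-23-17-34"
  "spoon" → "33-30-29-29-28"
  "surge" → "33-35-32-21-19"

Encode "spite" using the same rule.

33-30-23-34-19

Letters become their 1-based position plus 14 (so a→15, b→16, …).
Applying it to spite: s=19→33, p=16→30, i=9→23, t=20→34, e=5→19.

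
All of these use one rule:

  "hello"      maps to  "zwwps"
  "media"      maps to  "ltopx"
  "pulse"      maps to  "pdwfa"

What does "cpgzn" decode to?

cover

The output letters match the input read backwards, each shifted +11: hello reversed is olleh. Read the word backwards and shift each letter +11.
Decoding cpgzn: shift back: c−11=r, p−11=e, g−11=v, z−11=o, n−11=c → revoc; then reverse → cover.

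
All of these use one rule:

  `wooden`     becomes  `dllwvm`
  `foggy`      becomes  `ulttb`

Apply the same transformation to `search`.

Each pair mirrors across the alphabet (w↔d, o↔l, o↔l): positions sum to 25. This is the alphabet-reversal cipher (Atbash): a becomes z, b becomes y, etc.
On search: s↔h, e↔v, a↔z, r↔i, c↔x, h↔s.

hvzixs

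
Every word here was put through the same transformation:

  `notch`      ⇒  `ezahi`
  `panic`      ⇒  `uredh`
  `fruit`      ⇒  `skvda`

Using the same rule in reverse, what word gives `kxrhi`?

reach

n(13)→e(4) and o(14)→z(25) fit y≡21x+17 (mod 26); the inverse of 21 mod 26 is 5. This is an affine cipher: with a=0,…,z=25, each position x becomes (21x+17) mod 26.
Reversing it on kxrhi: k(10)→5·(10−17)≡17=r; x(23)→5·(23−17)≡4=e; r(17)→5·(17−17)≡0=a; h(7)→5·(7−17)≡2=c; i(8)→5·(8−17)≡7=h (all mod 26).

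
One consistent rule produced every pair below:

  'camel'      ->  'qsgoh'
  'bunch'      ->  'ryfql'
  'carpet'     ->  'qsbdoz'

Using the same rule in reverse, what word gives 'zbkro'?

tribe

c(2)→q(16) and a(0)→s(18) fit y≡25x+18 (mod 26); the inverse of 25 mod 26 is 25. This is an affine cipher: with a=0,…,z=25, each position x becomes (25x+18) mod 26.
Undoing it on zbkro: z(25)→25·(25−18)≡19=t; b(1)→25·(1−18)≡17=r; k(10)→25·(10−18)≡8=i; r(17)→25·(17−18)≡1=b; o(14)→25·(14−18)≡4=e (all mod 26).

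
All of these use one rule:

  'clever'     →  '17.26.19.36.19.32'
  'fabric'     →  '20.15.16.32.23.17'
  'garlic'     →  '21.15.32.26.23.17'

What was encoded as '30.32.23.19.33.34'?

priest

c is letter #3 and maps to 17: an offset of 14. Each letter is replaced by its alphabet position (a=1..z=26) + 14.
Reversing it on 30.32.23.19.33.34: 30→(30−14)÷1=16=p, 32→(32−14)÷1=18=r, 23→(23−14)÷1=9=i, 19→(19−14)÷1=5=e, 33→(33−14)÷1=19=s, 34→(34−14)÷1=20=t.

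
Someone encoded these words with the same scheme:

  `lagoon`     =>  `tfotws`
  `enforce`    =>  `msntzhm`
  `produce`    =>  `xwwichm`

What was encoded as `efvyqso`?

wanting

Shifts by position in lagoon: pos 0: l→t (+8), pos 1: a→f (+5), pos 2: g→o (+8), pos 3: o→t (+5) — repeating every 2. A repeating key of period 2 is used — shifts +8, +5 over and over.
Reversing it on efvyqso: e−8=w, f−5=a, v−8=n, y−5=t, q−8=i, s−5=n, o−8=g.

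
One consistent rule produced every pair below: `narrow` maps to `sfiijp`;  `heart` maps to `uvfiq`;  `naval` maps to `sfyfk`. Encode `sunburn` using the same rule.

Each letter's alphabet position (a=0..z=25) is mapped through 17·x+5 mod 26 — an affine cipher.
Applying it to sunburn: s(18)→17·18+5≡25=z; u(20)→17·20+5≡7=h; n(13)→17·13+5≡18=s; b(1)→17·1+5≡22=w; u(20)→17·20+5≡7=h; r(17)→17·17+5≡8=i; n(13)→17·13+5≡18=s (all mod 26).

zhswhis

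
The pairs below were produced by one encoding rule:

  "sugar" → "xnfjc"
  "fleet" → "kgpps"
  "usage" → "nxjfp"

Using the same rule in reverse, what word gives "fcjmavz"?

s(18)→x(23) and u(20)→n(13) fit y≡21x+9 (mod 26); the inverse of 21 mod 26 is 5. This is an affine cipher: with a=0,…,z=25, each position x becomes (21x+9) mod 26.
Reversing it on fcjmavz: f(5)→5·(5−9)≡6=g; c(2)→5·(2−9)≡17=r; j(9)→5·(9−9)≡0=a; m(12)→5·(12−9)≡15=p; a(0)→5·(0−9)≡7=h; v(21)→5·(21−9)≡8=i; z(25)→5·(25−9)≡2=c (all mod 26).

graphic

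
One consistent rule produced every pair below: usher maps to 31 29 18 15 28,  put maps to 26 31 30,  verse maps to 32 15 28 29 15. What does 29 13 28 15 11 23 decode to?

Letters become their 1-based position plus 10 (so a→11, b→12, …).
Reversing it on 29 13 28 15 11 23: 29→(29−10)÷1=19=s, 13→(13−10)÷1=3=c, 28→(28−10)÷1=18=r, 15→(15−10)÷1=5=e, 11→(11−10)÷1=1=a, 23→(23−10)÷1=13=m.

scream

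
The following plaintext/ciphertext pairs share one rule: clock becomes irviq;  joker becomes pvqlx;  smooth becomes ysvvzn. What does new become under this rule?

tlc

The shift depends on letter class: consonant c→i is +6, but vowel o→v is +7. Two shifts are in play — +7 for a/e/i/o/u, +6 for every other letter.
For new: n(cons)+6=t, e(vowel)+7=l, w(cons)+6=c.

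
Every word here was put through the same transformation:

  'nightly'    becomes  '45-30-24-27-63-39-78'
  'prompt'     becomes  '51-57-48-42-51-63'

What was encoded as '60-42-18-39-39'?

smell

n(#14)→45 and i(#9)→30: differences scale by 3, so n = 3·pos + 3. Each letter becomes 3×(its alphabet position, a=1..z=26) + 3.
Decoding 60-42-18-39-39: 60→(60−3)÷3=19=s, 42→(42−3)÷3=13=m, 18→(18−3)÷3=5=e, 39→(39−3)÷3=12=l, 39→(39−3)÷3=12=l.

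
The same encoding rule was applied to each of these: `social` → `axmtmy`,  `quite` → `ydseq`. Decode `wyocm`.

Letter i (0-indexed) is shifted by i+8, so successive shifts are 8, 9, 10, ….
Reversing it on wyocm: w−8=o, y−9=p, o−10=e, c−11=r, m−12=a.

opera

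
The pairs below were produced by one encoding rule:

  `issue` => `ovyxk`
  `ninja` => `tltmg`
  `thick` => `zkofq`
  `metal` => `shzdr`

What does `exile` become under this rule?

kaook

Shifts by position in issue: pos 0: i→o (+6), pos 1: s→v (+3), pos 2: s→y (+6), pos 3: u→x (+3) — repeating every 2. It's a Vigenère-style cipher with numeric key [6,3]: position i shifts by key[i mod 2].
On exile: e+6=k, x+3=a, i+6=o, l+3=o, e+6=k.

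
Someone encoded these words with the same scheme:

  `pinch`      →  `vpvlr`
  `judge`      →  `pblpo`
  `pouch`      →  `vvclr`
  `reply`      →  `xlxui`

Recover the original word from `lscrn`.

In pinch: p→v is +6, i→p is +7, n→v is +8, c→l is +9 — the shift increases by 1 each position. Each letter shifts forward by (position + 6), i.e. 6, 7, 8, … — the shift grows by one for each successive letter.
Undoing it on lscrn: l−6=f, s−7=l, c−8=u, r−9=i, n−10=d.

fluid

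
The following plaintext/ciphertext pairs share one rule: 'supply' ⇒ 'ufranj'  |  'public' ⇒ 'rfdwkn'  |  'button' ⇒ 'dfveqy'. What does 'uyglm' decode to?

A repeating key of period 2 is used — shifts +2, +11 over and over.
Undoing it on uyglm: u−2=s, y−11=n, g−2=e, l−11=a, m−2=k.

sneak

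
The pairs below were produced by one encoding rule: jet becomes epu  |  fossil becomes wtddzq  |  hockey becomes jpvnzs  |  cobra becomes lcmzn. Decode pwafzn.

couple

The output letters match the input read backwards, each shifted +11: jet reversed is tej. Two steps: reverse the string, then apply a Caesar shift of +11.
Decoding pwafzn: shift back: p−11=e, w−11=l, a−11=p, f−11=u, z−11=o, n−11=c → elpuoc; then reverse → couple.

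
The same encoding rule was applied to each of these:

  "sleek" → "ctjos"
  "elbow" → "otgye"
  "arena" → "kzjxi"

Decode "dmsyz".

tenor

Shifts by position in sleek: pos 0: s→c (+10), pos 1: l→t (+8), pos 2: e→j (+5), pos 3: e→o (+10), pos 4: k→s (+8) — repeating every 3. The shifts repeat in a cycle of length 3: positions 0,1,… shift by +10, +8, +5, then the pattern repeats.
Reversing it on dmsyz: d−10=t, m−8=e, s−5=n, y−10=o, z−8=r.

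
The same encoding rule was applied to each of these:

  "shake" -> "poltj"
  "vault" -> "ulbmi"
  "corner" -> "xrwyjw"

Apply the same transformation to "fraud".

s(18)→p(15) and h(7)→o(14) fit y≡19x+11 (mod 26); the inverse of 19 mod 26 is 11. Each letter's alphabet position (a=0..z=25) is mapped through 19·x+11 mod 26 — an affine cipher.
On fraud: f(5)→19·5+11≡2=c; r(17)→19·17+11≡22=w; a(0)→19·0+11≡11=l; u(20)→19·20+11≡1=b; d(3)→19·3+11≡16=q (all mod 26).

cwlbq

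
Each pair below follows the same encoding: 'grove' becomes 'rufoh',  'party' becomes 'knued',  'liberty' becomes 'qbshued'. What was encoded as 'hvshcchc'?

g(6)→r(17) and r(17)→u(20) fit y≡5x+13 (mod 26); the inverse of 5 mod 26 is 21. Treating letters as 0–25, the rule is x ↦ 5x + 13 (mod 26).
Reversing it on hvshcchc: h(7)→21·(7−13)≡4=e; v(21)→21·(21−13)≡12=m; s(18)→21·(18−13)≡1=b; h(7)→21·(7−13)≡4=e; c(2)→21·(2−13)≡3=d; c(2)→21·(2−13)≡3=d; h(7)→21·(7−13)≡4=e; c(2)→21·(2−13)≡3=d (all mod 26).

embedded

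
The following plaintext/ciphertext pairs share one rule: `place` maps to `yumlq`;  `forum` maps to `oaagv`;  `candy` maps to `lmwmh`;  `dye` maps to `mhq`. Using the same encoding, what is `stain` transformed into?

bcmuw

The rule splits by letter class: vowels +12, consonants +9.
For stain: s(cons)+9=b, t(cons)+9=c, a(vowel)+12=m, i(vowel)+12=u, n(cons)+9=w.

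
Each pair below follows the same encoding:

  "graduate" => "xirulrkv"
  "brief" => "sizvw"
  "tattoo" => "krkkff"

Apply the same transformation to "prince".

It's a constant shift of +17 (ROT17).
On prince: p+17=g, r+17=i, i+17=z, n+17=e, c+17=t, e+17=v.

gizetv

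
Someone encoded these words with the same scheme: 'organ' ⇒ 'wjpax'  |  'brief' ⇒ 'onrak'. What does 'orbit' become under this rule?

Read the word backwards and shift each letter +9.
For orbit: reverse → tibro; then shift: t+9=c, i+9=r, b+9=k, r+9=a, o+9=x.

crkax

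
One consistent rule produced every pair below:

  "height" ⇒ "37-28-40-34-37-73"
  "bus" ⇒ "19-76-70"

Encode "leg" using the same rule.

49-28-34

h(#8)→37 and e(#5)→28: differences scale by 3, so n = 3·pos + 13. With a=1..z=26, the number is 3·pos + 13.
For leg: l=12→49, e=5→28, g=7→34.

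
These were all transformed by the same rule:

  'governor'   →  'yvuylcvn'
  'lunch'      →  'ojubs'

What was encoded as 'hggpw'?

The output letters match the input read backwards, each shifted +7: governor reversed is ronrevog. Read the word backwards and shift each letter +7.
Decoding hggpw: shift back: h−7=a, g−7=z, g−7=z, p−7=i, w−7=p → azzip; then reverse → pizza.

pizza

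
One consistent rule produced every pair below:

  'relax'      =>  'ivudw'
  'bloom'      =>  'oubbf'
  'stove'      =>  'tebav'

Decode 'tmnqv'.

Treating letters as 0–25, the rule is x ↦ 11x + 3 (mod 26).
Decoding tmnqv: t(19)→19·(19−3)≡18=s; m(12)→19·(12−3)≡15=p; n(13)→19·(13−3)≡8=i; q(16)→19·(16−3)≡13=n; v(21)→19·(21−3)≡4=e (all mod 26).

spine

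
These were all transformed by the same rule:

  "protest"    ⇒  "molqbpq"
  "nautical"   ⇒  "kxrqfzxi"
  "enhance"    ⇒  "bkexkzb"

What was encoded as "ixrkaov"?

Compare letters: p→m is +23, r→o is +23, o→l is +23 — a constant shift. Each letter is shifted forward by 23 in the alphabet (a Caesar shift of +23).
Reversing it on ixrkaov: i−23=l, x−23=a, r−23=u, k−23=n, a−23=d, o−23=r, v−23=y.

laundry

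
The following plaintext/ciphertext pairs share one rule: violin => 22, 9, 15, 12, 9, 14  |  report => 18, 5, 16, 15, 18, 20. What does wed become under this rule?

23, 5, 4

Letters become their 1-indexed alphabet positions: a=1 … z=26.
Applying it to wed: w=23→23, e=5→5, d=4→4.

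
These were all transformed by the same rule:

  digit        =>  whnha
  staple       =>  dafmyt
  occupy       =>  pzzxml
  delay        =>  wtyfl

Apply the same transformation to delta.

wtyaf

Treating letters as 0–25, the rule is x ↦ 23x + 5 (mod 26).
Applying it to delta: d(3)→23·3+5≡22=w; e(4)→23·4+5≡19=t; l(11)→23·11+5≡24=y; t(19)→23·19+5≡0=a; a(0)→23·0+5≡5=f (all mod 26).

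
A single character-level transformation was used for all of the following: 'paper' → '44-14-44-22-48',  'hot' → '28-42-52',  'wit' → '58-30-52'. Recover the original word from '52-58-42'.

two

p(#16)→44 and a(#1)→14: differences scale by 2, so n = 2·pos + 12. Each letter becomes 2×(its alphabet position, a=1..z=26) + 12.
Undoing it on 52-58-42: 52→(52−12)÷2=20=t, 58→(58−12)÷2=23=w, 42→(42−12)÷2=15=o.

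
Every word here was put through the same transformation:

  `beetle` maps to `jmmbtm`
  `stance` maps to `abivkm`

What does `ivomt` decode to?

Compare letters: b→j is +8, e→m is +8, e→m is +8 — a constant shift. Each letter is shifted forward by 8 in the alphabet (a Caesar shift of +8).
Undoing it on ivomt: i−8=a, v−8=n, o−8=g, m−8=e, t−8=l.

angel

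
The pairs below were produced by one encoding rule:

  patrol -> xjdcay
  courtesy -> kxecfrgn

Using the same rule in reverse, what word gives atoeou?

In patrol: p→x is +8, a→j is +9, t→d is +10, r→c is +11 — the shift increases by 1 each position. The shift increases by 1 at each position, starting from +8: 8, 9, 10, ….
Reversing it on atoeou: a−8=s, t−9=k, o−10=e, e−11=t, o−12=c, u−13=h.

sketch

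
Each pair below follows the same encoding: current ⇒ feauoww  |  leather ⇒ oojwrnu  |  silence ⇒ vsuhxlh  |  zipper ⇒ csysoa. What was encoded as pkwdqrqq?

Shifts by position in current: pos 0: c→f (+3), pos 1: u→e (+10), pos 2: r→a (+9), pos 3: r→u (+3), pos 4: e→o (+10), pos 5: n→w (+9) — repeating every 3. A repeating key of period 3 is used — shifts +3, +10, +9 over and over.
Decoding pkwdqrqq: p−3=m, k−10=a, w−9=n, d−3=a, q−10=g, r−9=i, q−3=n, q−10=g.

managing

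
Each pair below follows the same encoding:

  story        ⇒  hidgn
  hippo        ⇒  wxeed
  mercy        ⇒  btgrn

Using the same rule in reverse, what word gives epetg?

paper

Compare letters: s→h is +15, t→i is +15, o→d is +15 — a constant shift. This is a Caesar cipher with shift 15.
Undoing it on epetg: e−15=p, p−15=a, e−15=p, t−15=e, g−15=r.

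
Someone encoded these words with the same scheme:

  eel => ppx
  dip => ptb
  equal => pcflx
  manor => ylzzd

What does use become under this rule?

fep

The shift depends on letter class: consonant l→x is +12, but vowel e→p is +11. Vowels shift forward by 11 and consonants shift forward by 12.
For use: u(vowel)+11=f, s(cons)+12=e, e(vowel)+11=p.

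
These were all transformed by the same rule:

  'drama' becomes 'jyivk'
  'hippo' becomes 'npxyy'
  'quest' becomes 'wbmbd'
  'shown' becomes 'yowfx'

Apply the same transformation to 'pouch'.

In drama: d→j is +6, r→y is +7, a→i is +8, m→v is +9 — the shift increases by 1 each position. Each letter shifts forward by (position + 6), i.e. 6, 7, 8, … — the shift grows by one for each successive letter.
Applying it to pouch: p+6=v, o+7=v, u+8=c, c+9=l, h+10=r.

vvclr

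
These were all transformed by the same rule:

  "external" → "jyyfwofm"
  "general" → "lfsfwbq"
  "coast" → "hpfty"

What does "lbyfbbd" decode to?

Shifts by position in external: pos 0: e→j (+5), pos 1: x→y (+1), pos 2: t→y (+5), pos 3: e→f (+1) — repeating every 2. The shifts repeat in a cycle of length 2: positions 0,1,… shift by +5, +1, then the pattern repeats.
Decoding lbyfbbd: l−5=g, b−1=a, y−5=t, f−1=e, b−5=w, b−1=a, d−5=y.

gateway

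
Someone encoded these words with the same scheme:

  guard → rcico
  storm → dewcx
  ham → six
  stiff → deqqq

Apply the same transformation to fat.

Vowels shift forward by 8 and consonants shift forward by 11.
Applying it to fat: f(cons)+11=q, a(vowel)+8=i, t(cons)+11=e.

qie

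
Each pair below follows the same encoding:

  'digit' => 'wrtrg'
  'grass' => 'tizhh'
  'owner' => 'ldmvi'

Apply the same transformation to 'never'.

mvevi

Each letter is replaced by its mirror in the alphabet: a↔z, b↔y, c↔x, and so on (the Atbash cipher).
On never: n↔m, e↔v, v↔e, e↔v, r↔i.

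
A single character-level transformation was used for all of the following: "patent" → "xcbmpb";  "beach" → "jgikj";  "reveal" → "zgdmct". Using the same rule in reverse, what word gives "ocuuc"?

The shifts repeat in a cycle of length 3: positions 0,1,… shift by +8, +2, +8, then the pattern repeats.
Decoding ocuuc: o−8=g, c−2=a, u−8=m, u−8=m, c−2=a.

gamma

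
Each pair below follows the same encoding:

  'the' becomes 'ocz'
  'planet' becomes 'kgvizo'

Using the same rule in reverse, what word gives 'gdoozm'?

Compare letters: t→o is +21, h→c is +21, e→z is +21 — a constant shift. This is a Caesar cipher with shift 21.
Undoing it on gdoozm: g−21=l, d−21=i, o−21=t, o−21=t, z−21=e, m−21=r.

litter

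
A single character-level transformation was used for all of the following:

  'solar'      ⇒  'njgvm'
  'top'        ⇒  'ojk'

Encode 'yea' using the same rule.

Compare letters: s→n is +21, o→j is +21, l→g is +21 — a constant shift. Each letter is shifted forward by 21 in the alphabet (a Caesar shift of +21).
Applying it to yea: y+21=t, e+21=z, a+21=v.

tzv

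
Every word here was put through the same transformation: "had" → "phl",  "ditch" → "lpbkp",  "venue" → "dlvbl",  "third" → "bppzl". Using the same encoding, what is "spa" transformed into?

Two shifts are in play — +7 for a/e/i/o/u, +8 for every other letter.
On spa: s(cons)+8=a, p(cons)+8=x, a(vowel)+7=h.

axh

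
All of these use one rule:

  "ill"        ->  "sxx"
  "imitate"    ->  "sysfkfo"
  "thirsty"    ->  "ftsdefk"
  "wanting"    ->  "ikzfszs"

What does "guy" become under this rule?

sek

Vowels shift forward by 10 and consonants shift forward by 12.
For guy: g(cons)+12=s, u(vowel)+10=e, y(cons)+12=k.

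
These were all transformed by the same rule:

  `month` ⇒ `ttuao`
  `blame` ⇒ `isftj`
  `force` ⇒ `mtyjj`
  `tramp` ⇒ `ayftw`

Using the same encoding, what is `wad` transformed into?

dfk

The shift depends on letter class: consonant m→t is +7, but vowel o→t is +5. Vowels shift forward by 5 and consonants shift forward by 7.
For wad: w(cons)+7=d, a(vowel)+5=f, d(cons)+7=k.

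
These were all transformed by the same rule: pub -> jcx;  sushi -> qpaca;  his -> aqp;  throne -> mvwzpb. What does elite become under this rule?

mbqtm

The output letters match the input read backwards, each shifted +8: pub reversed is bup. Two steps: reverse the string, then apply a Caesar shift of +8.
Applying it to elite: reverse → etile; then shift: e+8=m, t+8=b, i+8=q, l+8=t, e+8=m.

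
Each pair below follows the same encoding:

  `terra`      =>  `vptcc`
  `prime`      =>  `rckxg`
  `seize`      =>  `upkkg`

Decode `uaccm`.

spark

Shifts by position in terra: pos 0: t→v (+2), pos 1: e→p (+11), pos 2: r→t (+2), pos 3: r→c (+11) — repeating every 2. The shifts repeat in a cycle of length 2: positions 0,1,… shift by +2, +11, then the pattern repeats.
Reversing it on uaccm: u−2=s, a−11=p, c−2=a, c−11=r, m−2=k.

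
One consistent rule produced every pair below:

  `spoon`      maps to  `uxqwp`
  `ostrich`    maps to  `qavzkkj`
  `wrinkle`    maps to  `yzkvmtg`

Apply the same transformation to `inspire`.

kvuxkzg

Shifts by position in spoon: pos 0: s→u (+2), pos 1: p→x (+8), pos 2: o→q (+2), pos 3: o→w (+8) — repeating every 2. The shifts repeat in a cycle of length 2: positions 0,1,… shift by +2, +8, then the pattern repeats.
Applying it to inspire: i+2=k, n+8=v, s+2=u, p+8=x, i+2=k, r+8=z, e+2=g.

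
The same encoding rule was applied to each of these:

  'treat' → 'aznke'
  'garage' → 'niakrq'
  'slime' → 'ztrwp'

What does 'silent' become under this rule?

In treat: t→a is +7, r→z is +8, e→n is +9, a→k is +10 — the shift increases by 1 each position. Each letter shifts forward by (position + 7), i.e. 7, 8, 9, … — the shift grows by one for each successive letter.
Applying it to silent: s+7=z, i+8=q, l+9=u, e+10=o, n+11=y, t+12=f.

zquoyf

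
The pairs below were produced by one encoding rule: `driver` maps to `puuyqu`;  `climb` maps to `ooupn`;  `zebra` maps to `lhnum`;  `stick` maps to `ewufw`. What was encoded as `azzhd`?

owner

Shifts by position in driver: pos 0: d→p (+12), pos 1: r→u (+3), pos 2: i→u (+12), pos 3: v→y (+3) — repeating every 2. The shifts repeat in a cycle of length 2: positions 0,1,… shift by +12, +3, then the pattern repeats.
Undoing it on azzhd: a−12=o, z−3=w, z−12=n, h−3=e, d−12=r.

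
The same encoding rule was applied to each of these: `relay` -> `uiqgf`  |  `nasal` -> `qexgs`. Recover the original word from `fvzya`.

In relay: r→u is +3, e→i is +4, l→q is +5, a→g is +6 — the shift increases by 1 each position. Letter i (0-indexed) is shifted by i+3, so successive shifts are 3, 4, 5, ….
Decoding fvzya: f−3=c, v−4=r, z−5=u, y−6=s, a−7=t.

crust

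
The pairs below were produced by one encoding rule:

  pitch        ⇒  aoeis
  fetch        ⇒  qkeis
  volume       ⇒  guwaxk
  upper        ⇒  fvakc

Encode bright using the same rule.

Shifts by position in pitch: pos 0: p→a (+11), pos 1: i→o (+6), pos 2: t→e (+11), pos 3: c→i (+6) — repeating every 2. The shifts repeat in a cycle of length 2: positions 0,1,… shift by +11, +6, then the pattern repeats.
On bright: b+11=m, r+6=x, i+11=t, g+6=m, h+11=s, t+6=z.

mxtmsz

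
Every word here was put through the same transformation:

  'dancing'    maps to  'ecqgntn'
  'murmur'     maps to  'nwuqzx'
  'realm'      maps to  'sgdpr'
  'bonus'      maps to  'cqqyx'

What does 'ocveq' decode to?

nasal

In dancing: d→e is +1, a→c is +2, n→q is +3, c→g is +4 — the shift increases by 1 each position. The shift increases by 1 at each position, starting from +1: 1, 2, 3, ….
Decoding ocveq: o−1=n, c−2=a, v−3=s, e−4=a, q−5=l.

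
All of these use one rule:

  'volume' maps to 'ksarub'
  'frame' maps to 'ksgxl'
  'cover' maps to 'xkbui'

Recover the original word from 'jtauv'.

pound

The output letters match the input read backwards, each shifted +6: volume reversed is emulov. The word is reversed, then every letter is shifted forward by 6.
Undoing it on jtauv: shift back: j−6=d, t−6=n, a−6=u, u−6=o, v−6=p → dnuop; then reverse → pound.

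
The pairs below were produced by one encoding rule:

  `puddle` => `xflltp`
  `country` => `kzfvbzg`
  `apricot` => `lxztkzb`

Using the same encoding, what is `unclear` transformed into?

fvktplz

The shift depends on letter class: consonant p→x is +8, but vowel u→f is +11. Vowels shift forward by 11 and consonants shift forward by 8.
Applying it to unclear: u(vowel)+11=f, n(cons)+8=v, c(cons)+8=k, l(cons)+8=t, e(vowel)+11=p, a(vowel)+11=l, r(cons)+8=z.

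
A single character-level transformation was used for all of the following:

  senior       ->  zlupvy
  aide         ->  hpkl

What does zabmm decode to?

Compare letters: s→z is +7, e→l is +7, n→u is +7 — a constant shift. Each letter is shifted forward by 7 in the alphabet (a Caesar shift of +7).
Decoding zabmm: z−7=s, a−7=t, b−7=u, m−7=f, m−7=f.

stuff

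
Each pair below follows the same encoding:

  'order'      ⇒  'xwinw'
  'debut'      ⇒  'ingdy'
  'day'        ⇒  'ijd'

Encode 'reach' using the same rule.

The rule splits by letter class: vowels +9, consonants +5.
On reach: r(cons)+5=w, e(vowel)+9=n, a(vowel)+9=j, c(cons)+5=h, h(cons)+5=m.

wnjhm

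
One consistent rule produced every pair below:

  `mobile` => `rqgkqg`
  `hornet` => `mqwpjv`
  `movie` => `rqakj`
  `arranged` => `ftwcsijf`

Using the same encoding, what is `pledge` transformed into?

Shifts by position in mobile: pos 0: m→r (+5), pos 1: o→q (+2), pos 2: b→g (+5), pos 3: i→k (+2) — repeating every 2. It's a Vigenère-style cipher with numeric key [5,2]: position i shifts by key[i mod 2].
Applying it to pledge: p+5=u, l+2=n, e+5=j, d+2=f, g+5=l, e+2=g.

unjflg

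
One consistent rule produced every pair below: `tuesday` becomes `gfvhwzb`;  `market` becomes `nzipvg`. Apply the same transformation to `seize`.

Each pair mirrors across the alphabet (t↔g, u↔f, e↔v): positions sum to 25. This is the alphabet-reversal cipher (Atbash): a becomes z, b becomes y, etc.
On seize: s↔h, e↔v, i↔r, z↔a, e↔v.

hvrav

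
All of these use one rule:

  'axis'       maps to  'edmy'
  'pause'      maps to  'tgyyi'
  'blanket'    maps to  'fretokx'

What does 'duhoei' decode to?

zodiac

The shifts repeat in a cycle of length 2: positions 0,1,… shift by +4, +6, then the pattern repeats.
Reversing it on duhoei: d−4=z, u−6=o, h−4=d, o−6=i, e−4=a, i−6=c.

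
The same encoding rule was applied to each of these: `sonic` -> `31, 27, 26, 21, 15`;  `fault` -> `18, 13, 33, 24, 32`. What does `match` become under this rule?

25, 13, 32, 15, 20

s is letter #19 and maps to 31: an offset of 12. Letters become their 1-based position plus 12 (so a→13, b→14, …).
For match: m=13→25, a=1→13, t=20→32, c=3→15, h=8→20.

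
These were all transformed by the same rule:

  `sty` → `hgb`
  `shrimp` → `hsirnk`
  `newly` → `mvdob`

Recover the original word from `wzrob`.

Each pair mirrors across the alphabet (s↔h, t↔g, y↔b): positions sum to 25. Letters are reflected about the middle of the alphabet (position → 25−position): Atbash.
Decoding wzrob: w↔d, z↔a, r↔i, o↔l, b↔y.

daily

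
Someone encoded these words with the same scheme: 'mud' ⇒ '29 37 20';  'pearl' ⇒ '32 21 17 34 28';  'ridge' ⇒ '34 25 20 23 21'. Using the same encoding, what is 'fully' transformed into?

m is letter #13 and maps to 29: an offset of 16. Letters become their 1-based position plus 16 (so a→17, b→18, …).
On fully: f=6→22, u=21→37, l=12→28, l=12→28, y=25→41.

22 37 28 28 41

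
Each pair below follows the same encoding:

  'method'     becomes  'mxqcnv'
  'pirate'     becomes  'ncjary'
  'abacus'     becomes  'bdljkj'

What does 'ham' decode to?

dry

The output letters match the input read backwards, each shifted +9: method reversed is dohtem. Two steps: reverse the string, then apply a Caesar shift of +9.
Reversing it on ham: shift back: h−9=y, a−9=r, m−9=d → yrd; then reverse → dry.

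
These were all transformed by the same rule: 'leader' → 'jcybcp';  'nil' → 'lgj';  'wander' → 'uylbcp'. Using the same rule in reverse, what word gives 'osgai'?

quick

Compare letters: l→j is +24, e→c is +24, a→y is +24 — a constant shift. This is a Caesar cipher with shift 24.
Undoing it on osgai: o−24=q, s−24=u, g−24=i, a−24=c, i−24=k.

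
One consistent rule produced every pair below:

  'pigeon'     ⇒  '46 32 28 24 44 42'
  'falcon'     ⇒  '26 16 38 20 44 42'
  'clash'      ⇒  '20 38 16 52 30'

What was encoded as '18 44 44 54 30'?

p(#16)→46 and i(#9)→32: differences scale by 2, so n = 2·pos + 14. The formula is n = 2×(alphabet index, a=1) + 14.
Undoing it on 18 44 44 54 30: 18→(18−14)÷2=2=b, 44→(44−14)÷2=15=o, 44→(44−14)÷2=15=o, 54→(54−14)÷2=20=t, 30→(30−14)÷2=8=h.

booth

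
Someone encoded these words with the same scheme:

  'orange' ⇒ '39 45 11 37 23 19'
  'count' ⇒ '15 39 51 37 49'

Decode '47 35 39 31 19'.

o(#15)→39 and r(#18)→45: differences scale by 2, so n = 2·pos + 9. With a=1..z=26, the number is 2·pos + 9.
Reversing it on 47 35 39 31 19: 47→(47−9)÷2=19=s, 35→(35−9)÷2=13=m, 39→(39−9)÷2=15=o, 31→(31−9)÷2=11=k, 19→(19−9)÷2=5=e.

smoke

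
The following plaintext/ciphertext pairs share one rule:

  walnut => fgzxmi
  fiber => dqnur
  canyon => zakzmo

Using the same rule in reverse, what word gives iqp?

dew

The output letters match the input read backwards, each shifted +12: walnut reversed is tunlaw. The word is reversed, then every letter is shifted forward by 12.
Reversing it on iqp: shift back: i−12=w, q−12=e, p−12=d → wed; then reverse → dew.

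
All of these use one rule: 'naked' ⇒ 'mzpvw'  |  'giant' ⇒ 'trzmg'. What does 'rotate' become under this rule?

ilgzgv

This is the alphabet-reversal cipher (Atbash): a becomes z, b becomes y, etc.
On rotate: r↔i, o↔l, t↔g, a↔z, t↔g, e↔v.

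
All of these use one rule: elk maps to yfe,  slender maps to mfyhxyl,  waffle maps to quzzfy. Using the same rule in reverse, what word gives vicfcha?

Compare letters: e→y is +20, l→f is +20, k→e is +20 — a constant shift. It's a constant shift of +20 (ROT20).
Decoding vicfcha: v−20=b, i−20=o, c−20=i, f−20=l, c−20=i, h−20=n, a−20=g.

boiling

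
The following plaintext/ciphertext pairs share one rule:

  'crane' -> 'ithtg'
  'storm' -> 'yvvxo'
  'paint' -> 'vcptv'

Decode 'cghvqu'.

weapon

A repeating key of period 3 is used — shifts +6, +2, +7 over and over.
Reversing it on cghvqu: c−6=w, g−2=e, h−7=a, v−6=p, q−2=o, u−7=n.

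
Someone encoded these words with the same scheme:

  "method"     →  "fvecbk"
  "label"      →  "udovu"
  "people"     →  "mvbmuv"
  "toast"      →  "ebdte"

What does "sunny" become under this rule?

m(12)→f(5) and e(4)→v(21) fit y≡11x+3 (mod 26); the inverse of 11 mod 26 is 19. This is an affine cipher: with a=0,…,z=25, each position x becomes (11x+3) mod 26.
On sunny: s(18)→11·18+3≡19=t; u(20)→11·20+3≡15=p; n(13)→11·13+3≡16=q; n(13)→11·13+3≡16=q; y(24)→11·24+3≡7=h (all mod 26).

tpqqh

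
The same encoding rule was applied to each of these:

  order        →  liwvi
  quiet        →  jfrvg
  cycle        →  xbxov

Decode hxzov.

Each pair mirrors across the alphabet (o↔l, r↔i, d↔w): positions sum to 25. Letters are reflected about the middle of the alphabet (position → 25−position): Atbash.
Reversing it on hxzov: h↔s, x↔c, z↔a, o↔l, v↔e.

scale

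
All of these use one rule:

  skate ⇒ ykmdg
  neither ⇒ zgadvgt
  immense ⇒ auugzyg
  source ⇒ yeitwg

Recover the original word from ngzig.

s(18)→y(24) and k(10)→k(10) fit y≡5x+12 (mod 26); the inverse of 5 mod 26 is 21. Each letter's alphabet position (a=0..z=25) is mapped through 5·x+12 mod 26 — an affine cipher.
Undoing it on ngzig: n(13)→21·(13−12)≡21=v; g(6)→21·(6−12)≡4=e; z(25)→21·(25−12)≡13=n; i(8)→21·(8−12)≡20=u; g(6)→21·(6−12)≡4=e (all mod 26).

venue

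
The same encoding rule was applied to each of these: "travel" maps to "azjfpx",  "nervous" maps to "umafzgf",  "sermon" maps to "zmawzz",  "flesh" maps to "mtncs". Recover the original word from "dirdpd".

In travel: t→a is +7, r→z is +8, a→j is +9, v→f is +10 — the shift increases by 1 each position. The shift increases by 1 at each position, starting from +7: 7, 8, 9, ….
Undoing it on dirdpd: d−7=w, i−8=a, r−9=i, d−10=t, p−11=e, d−12=r.

waiter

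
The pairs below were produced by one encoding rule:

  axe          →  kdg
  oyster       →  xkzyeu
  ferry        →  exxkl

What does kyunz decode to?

The output letters match the input read backwards, each shifted +6: axe reversed is exa. The word is reversed, then every letter is shifted forward by 6.
Undoing it on kyunz: shift back: k−6=e, y−6=s, u−6=o, n−6=h, z−6=t → esoht; then reverse → those.

those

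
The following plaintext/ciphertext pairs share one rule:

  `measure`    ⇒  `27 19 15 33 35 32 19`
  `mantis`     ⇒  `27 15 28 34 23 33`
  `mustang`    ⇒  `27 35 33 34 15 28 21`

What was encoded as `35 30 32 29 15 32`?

Each letter is replaced by its alphabet position (a=1..z=26) + 14.
Undoing it on 35 30 32 29 15 32: 35→(35−14)÷1=21=u, 30→(30−14)÷1=16=p, 32→(32−14)÷1=18=r, 29→(29−14)÷1=15=o, 15→(15−14)÷1=1=a, 32→(32−14)÷1=18=r.

uproar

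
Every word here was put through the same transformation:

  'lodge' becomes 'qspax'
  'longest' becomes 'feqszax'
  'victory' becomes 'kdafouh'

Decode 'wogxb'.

pluck

The output letters match the input read backwards, each shifted +12: lodge reversed is egdol. Read the word backwards and shift each letter +12.
Decoding wogxb: shift back: w−12=k, o−12=c, g−12=u, x−12=l, b−12=p → kculp; then reverse → pluck.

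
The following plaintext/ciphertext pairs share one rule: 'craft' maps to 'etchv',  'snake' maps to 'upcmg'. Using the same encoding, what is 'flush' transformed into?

Every letter moves 2 places later in the alphabet, wrapping around z→a.
Applying it to flush: f+2=h, l+2=n, u+2=w, s+2=u, h+2=j.

hnwuj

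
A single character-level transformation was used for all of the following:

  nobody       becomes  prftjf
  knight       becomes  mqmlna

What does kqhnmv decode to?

In nobody: n→p is +2, o→r is +3, b→f is +4, o→t is +5 — the shift increases by 1 each position. Each letter shifts forward by (position + 2), i.e. 2, 3, 4, … — the shift grows by one for each successive letter.
Reversing it on kqhnmv: k−2=i, q−3=n, h−4=d, n−5=i, m−6=g, v−7=o.

indigo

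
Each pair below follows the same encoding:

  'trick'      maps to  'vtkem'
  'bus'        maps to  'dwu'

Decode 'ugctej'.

Compare letters: t→v is +2, r→t is +2, i→k is +2 — a constant shift. Each letter is shifted forward by 2 in the alphabet (a Caesar shift of +2).
Reversing it on ugctej: u−2=s, g−2=e, c−2=a, t−2=r, e−2=c, j−2=h.

search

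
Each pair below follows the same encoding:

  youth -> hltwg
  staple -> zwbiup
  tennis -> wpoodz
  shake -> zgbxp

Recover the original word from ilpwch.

poetry

y(24)→h(7) and o(14)→l(11) fit y≡23x+1 (mod 26); the inverse of 23 mod 26 is 17. Each letter's alphabet position (a=0..z=25) is mapped through 23·x+1 mod 26 — an affine cipher.
Reversing it on ilpwch: i(8)→17·(8−1)≡15=p; l(11)→17·(11−1)≡14=o; p(15)→17·(15−1)≡4=e; w(22)→17·(22−1)≡19=t; c(2)→17·(2−1)≡17=r; h(7)→17·(7−1)≡24=y (all mod 26).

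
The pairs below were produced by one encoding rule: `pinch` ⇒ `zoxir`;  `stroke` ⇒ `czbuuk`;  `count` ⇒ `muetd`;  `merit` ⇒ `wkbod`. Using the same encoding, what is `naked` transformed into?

xgukn

Shifts by position in pinch: pos 0: p→z (+10), pos 1: i→o (+6), pos 2: n→x (+10), pos 3: c→i (+6) — repeating every 2. It's a Vigenère-style cipher with numeric key [10,6]: position i shifts by key[i mod 2].
On naked: n+10=x, a+6=g, k+10=u, e+6=k, d+10=n.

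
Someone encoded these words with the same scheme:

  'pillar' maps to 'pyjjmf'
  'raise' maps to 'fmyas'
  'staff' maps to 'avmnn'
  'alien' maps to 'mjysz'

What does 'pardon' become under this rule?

pmfxuz

p(15)→p(15) and i(8)→y(24) fit y≡21x+12 (mod 26); the inverse of 21 mod 26 is 5. This is an affine cipher: with a=0,…,z=25, each position x becomes (21x+12) mod 26.
Applying it to pardon: p(15)→21·15+12≡15=p; a(0)→21·0+12≡12=m; r(17)→21·17+12≡5=f; d(3)→21·3+12≡23=x; o(14)→21·14+12≡20=u; n(13)→21·13+12≡25=z (all mod 26).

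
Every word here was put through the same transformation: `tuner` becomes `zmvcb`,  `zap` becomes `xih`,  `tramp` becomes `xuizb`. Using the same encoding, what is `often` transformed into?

The output letters match the input read backwards, each shifted +8: tuner reversed is renut. Read the word backwards and shift each letter +8.
Applying it to often: reverse → netfo; then shift: n+8=v, e+8=m, t+8=b, f+8=n, o+8=w.

vmbnw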